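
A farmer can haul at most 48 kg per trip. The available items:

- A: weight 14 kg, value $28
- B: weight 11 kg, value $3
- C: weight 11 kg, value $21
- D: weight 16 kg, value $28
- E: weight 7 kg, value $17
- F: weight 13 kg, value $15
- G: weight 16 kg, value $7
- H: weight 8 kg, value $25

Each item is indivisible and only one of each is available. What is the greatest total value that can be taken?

$98

Check high-value combinations within 48 kg:
- A+D+E+H: weight 14+16+7+8=45, value 28+28+17+25=98
- A+C+D+E: weight 14+11+16+7=48, value 28+21+28+17=94
- A+C+E+H: weight 14+11+7+8=40, value 28+21+17+25=91
- C+D+E+H: weight 11+16+7+8=42, value 21+28+17+25=91
Best: $98.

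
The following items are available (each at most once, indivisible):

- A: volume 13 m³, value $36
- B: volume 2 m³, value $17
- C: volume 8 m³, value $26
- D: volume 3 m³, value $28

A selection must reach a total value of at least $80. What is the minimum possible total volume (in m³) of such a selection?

Subsets with value ≥ 80, sorted by total volume:
- A+B+D: volume 18, value 81
- A+C+D: volume 24, value 90
Minimum volume: 18 m³.

18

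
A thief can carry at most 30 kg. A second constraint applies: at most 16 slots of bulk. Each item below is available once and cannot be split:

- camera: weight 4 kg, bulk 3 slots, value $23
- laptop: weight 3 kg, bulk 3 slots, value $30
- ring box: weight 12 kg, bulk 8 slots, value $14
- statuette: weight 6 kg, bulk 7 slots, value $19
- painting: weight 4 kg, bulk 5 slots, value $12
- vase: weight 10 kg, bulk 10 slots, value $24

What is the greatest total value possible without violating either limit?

$77

Feasible sets respecting both limits:
- camera+laptop+vase: weight 17, bulk 16, value 77
- camera+laptop+statuette: weight 13, bulk 13, value 72
- camera+laptop+ring box: weight 19, bulk 14, value 67
Best: $77.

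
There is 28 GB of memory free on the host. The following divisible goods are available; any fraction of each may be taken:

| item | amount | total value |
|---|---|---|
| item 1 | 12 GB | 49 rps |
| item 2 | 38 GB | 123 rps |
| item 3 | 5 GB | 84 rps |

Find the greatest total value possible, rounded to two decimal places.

168.61

Take in order of value per unit:
- item 3 (84/5 per unit): all 5 → value 84, running total 84.00
- item 1 (49/12 per unit): all 12 → value 49, running total 133.00
- item 2 (123/38 per unit): 11 of 38 → value 11×123/38 = 35.6053, running total 168.61
Total 168.61.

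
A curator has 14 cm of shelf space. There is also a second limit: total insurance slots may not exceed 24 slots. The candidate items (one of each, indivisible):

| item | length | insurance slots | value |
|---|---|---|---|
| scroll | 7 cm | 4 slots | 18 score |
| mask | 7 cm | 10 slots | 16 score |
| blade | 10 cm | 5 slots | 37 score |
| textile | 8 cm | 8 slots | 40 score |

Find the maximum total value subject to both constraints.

Feasible sets respecting both limits:
- textile: length 8, insurance slots 8, value 40
- blade: length 10, insurance slots 5, value 37
- scroll+mask: length 14, insurance slots 14, value 34
Best: 40 score.

40 score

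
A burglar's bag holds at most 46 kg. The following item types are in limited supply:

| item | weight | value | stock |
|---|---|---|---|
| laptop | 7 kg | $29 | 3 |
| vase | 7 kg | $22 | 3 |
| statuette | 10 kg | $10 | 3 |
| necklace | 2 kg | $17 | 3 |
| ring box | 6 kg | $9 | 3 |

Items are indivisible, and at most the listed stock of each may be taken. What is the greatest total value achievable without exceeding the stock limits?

$187

Top feasible selections:
- 3×laptop + 3×vase + 2×necklace: weight 46, value 187
- 3×laptop + 2×vase + 3×necklace: weight 41, value 182
- 3×laptop + 1×vase + 3×necklace + 2×ring box: weight 46, value 178
Best: $187.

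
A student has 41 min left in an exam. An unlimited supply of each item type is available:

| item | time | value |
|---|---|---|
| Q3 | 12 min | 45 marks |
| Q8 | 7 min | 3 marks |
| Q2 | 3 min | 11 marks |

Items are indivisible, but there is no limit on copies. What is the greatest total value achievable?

Best value-per-unit is Q3 at 45/12; filling with it alone gives 3×45 = 135.
Optimal mix: 3×Q3 + 1×Q2 → time 39, value 146.

146 marks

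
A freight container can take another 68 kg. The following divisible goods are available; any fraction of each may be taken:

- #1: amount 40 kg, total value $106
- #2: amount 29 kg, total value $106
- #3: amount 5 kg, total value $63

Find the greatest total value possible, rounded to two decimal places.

259.10

Take in order of value per unit:
- #3 (63/5 per unit): all 5 → value 63, running total 63.00
- #2 (106/29 per unit): all 29 → value 106, running total 169.00
- #1 (106/40 per unit): 34 of 40 → value 34×106/40 = 90.1000, running total 259.10
Total 259.10.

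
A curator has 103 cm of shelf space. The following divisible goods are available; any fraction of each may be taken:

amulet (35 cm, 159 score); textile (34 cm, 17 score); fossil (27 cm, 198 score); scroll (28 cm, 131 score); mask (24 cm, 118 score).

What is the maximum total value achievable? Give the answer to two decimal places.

Take in order of value per unit:
- fossil (198/27 per unit): all 27 → value 198, running total 198.00
- mask (118/24 per unit): all 24 → value 118, running total 316.00
- scroll (131/28 per unit): all 28 → value 131, running total 447.00
- amulet (159/35 per unit): 24 of 35 → value 24×159/35 = 109.0286, running total 556.03
Total 556.03.

556.03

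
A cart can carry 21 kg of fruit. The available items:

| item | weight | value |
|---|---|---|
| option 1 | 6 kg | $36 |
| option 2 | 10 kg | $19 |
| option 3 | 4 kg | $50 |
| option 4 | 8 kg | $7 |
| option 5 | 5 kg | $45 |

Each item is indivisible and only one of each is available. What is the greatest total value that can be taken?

$131

Check high-value combinations within 21 kg:
- option 1+option 3+option 5: weight 6+4+5=15, value 36+50+45=131
- option 2+option 3+option 5: weight 10+4+5=19, value 19+50+45=114
- option 1+option 2+option 3: weight 6+10+4=20, value 36+19+50=105
- option 3+option 4+option 5: weight 4+8+5=17, value 50+7+45=102
Best: $131.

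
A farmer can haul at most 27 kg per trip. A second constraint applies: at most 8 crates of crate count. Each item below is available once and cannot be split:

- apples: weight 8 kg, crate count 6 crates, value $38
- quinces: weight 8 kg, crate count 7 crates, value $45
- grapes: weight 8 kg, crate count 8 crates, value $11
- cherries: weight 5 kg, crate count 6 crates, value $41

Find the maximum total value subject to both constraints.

$45

Feasible sets respecting both limits:
- quinces: weight 8, crate count 7, value 45
- cherries: weight 5, crate count 6, value 41
- apples: weight 8, crate count 6, value 38
Best: $45.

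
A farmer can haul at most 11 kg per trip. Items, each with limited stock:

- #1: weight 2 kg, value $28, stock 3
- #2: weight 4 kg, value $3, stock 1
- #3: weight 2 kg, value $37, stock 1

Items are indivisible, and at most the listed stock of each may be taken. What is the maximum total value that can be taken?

Top feasible selections:
- 3×#1 + 1×#3: weight 8, value 121
- 2×#1 + 1×#2 + 1×#3: weight 10, value 96
- 2×#1 + 1×#3: weight 6, value 93
Best: $121.

$121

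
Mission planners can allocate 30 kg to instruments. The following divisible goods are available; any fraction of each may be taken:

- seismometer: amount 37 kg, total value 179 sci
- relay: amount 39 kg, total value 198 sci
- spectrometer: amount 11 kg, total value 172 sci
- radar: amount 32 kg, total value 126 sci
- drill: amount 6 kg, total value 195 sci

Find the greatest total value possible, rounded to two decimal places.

Take in order of value per unit:
- drill (195/6 per unit): all 6 → value 195, running total 195.00
- spectrometer (172/11 per unit): all 11 → value 172, running total 367.00
- relay (198/39 per unit): 13 of 39 → value 13×198/39 = 66.0000, running total 433.00
Total 433.00.

433.00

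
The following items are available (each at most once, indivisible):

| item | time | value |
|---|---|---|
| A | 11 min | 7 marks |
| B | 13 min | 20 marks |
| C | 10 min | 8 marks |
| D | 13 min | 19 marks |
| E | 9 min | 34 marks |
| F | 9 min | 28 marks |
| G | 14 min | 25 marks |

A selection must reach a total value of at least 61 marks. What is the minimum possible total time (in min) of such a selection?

18

Subsets with value ≥ 61, sorted by total time:
- E+F: time 18, value 62
- C+E+F: time 28, value 70
- A+E+F: time 29, value 69
- B+E+F: time 31, value 82
Minimum time: 18 min.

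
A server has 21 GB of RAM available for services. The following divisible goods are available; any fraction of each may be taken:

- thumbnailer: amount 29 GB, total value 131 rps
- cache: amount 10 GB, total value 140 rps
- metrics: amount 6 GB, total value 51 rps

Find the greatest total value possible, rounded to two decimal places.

Take in order of value per unit:
- cache (140/10 per unit): all 10 → value 140, running total 140.00
- metrics (51/6 per unit): all 6 → value 51, running total 191.00
- thumbnailer (131/29 per unit): 5 of 29 → value 5×131/29 = 22.5862, running total 213.59
Total 213.59.

213.59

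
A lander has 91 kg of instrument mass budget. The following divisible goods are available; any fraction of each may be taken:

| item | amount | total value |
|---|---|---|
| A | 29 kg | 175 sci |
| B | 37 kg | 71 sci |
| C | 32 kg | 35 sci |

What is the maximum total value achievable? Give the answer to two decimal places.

273.34

Take in order of value per unit:
- A (175/29 per unit): all 29 → value 175, running total 175.00
- B (71/37 per unit): all 37 → value 71, running total 246.00
- C (35/32 per unit): 25 of 32 → value 25×35/32 = 27.3438, running total 273.34
Total 273.34.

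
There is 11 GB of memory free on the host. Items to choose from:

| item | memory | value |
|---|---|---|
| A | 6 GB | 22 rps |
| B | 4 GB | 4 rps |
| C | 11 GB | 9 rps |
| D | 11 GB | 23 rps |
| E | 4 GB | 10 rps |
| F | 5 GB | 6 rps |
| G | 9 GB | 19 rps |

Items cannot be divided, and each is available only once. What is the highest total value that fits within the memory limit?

32 rps

Check high-value combinations within 11 GB:
- A+E: memory 6+4=10, value 22+10=32
- A+F: memory 6+5=11, value 22+6=28
- A+B: memory 6+4=10, value 22+4=26
- D: memory 11, value 23
Best: 32 rps.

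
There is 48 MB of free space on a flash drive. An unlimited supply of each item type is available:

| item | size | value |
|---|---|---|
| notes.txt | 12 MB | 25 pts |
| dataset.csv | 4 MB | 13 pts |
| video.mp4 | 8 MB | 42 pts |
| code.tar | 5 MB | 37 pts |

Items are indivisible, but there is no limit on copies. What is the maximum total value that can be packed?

338 pts

Best value-per-unit is code.tar at 37/5; filling with it alone gives 9×37 = 333.
Optimal mix: 1×video.mp4 + 8×code.tar → size 48, value 338.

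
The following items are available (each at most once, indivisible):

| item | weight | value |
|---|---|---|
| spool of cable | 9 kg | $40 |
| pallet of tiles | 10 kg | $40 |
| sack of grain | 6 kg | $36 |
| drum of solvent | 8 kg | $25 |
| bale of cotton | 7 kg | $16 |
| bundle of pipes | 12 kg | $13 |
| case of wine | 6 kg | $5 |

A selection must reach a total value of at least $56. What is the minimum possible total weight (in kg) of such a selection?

Subsets with value ≥ 56, sorted by total weight:
- sack of grain+drum of solvent: weight 14, value 61
- spool of cable+sack of grain: weight 15, value 76
- pallet of tiles+sack of grain: weight 16, value 76
- spool of cable+bale of cotton: weight 16, value 56
Minimum weight: 14 kg.

14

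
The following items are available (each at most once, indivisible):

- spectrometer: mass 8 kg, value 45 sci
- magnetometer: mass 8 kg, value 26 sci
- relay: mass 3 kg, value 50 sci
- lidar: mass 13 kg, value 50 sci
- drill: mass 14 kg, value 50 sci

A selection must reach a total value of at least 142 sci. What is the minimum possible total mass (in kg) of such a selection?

24

Subsets with value ≥ 142, sorted by total mass:
- spectrometer+relay+lidar: mass 24, value 145
- spectrometer+relay+drill: mass 25, value 145
- relay+lidar+drill: mass 30, value 150
- spectrometer+magnetometer+relay+lidar: mass 32, value 171
Minimum mass: 24 kg.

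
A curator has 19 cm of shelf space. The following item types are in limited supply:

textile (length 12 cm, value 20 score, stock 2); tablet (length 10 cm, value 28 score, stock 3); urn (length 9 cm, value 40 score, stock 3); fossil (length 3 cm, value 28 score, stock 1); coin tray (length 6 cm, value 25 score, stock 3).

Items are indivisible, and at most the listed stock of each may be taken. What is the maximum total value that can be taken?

Best selections within length 19 and stock limits:
- 1×urn + 1×fossil + 1×coin tray: length 18, value 93
- 1×tablet + 1×fossil + 1×coin tray: length 19, value 81
- 2×urn: length 18, value 80
Best: 93 score.

93 score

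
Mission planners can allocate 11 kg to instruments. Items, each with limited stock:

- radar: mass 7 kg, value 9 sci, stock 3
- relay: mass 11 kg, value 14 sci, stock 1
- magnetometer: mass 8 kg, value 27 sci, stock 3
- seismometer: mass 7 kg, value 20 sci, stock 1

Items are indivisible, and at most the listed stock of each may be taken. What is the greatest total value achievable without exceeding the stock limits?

Top feasible selections:
- 1×magnetometer: mass 8, value 27
- 1×seismometer: mass 7, value 20
Best: 27 sci.

27 sci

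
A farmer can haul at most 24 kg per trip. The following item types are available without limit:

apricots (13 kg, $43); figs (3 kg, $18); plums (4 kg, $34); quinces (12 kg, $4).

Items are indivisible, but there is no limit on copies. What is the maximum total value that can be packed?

Best value-per-unit is plums at 34/4, and filling with it alone uses weight 6×4=24. No mix of the others beats 6×34 = 204.

$204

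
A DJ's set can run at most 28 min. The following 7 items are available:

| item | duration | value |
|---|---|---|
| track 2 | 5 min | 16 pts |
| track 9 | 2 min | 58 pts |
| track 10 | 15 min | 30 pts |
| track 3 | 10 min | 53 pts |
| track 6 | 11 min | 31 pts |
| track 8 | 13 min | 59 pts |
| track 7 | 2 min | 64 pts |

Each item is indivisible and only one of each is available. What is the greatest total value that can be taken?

Check high-value combinations within 28 min:
- track 9+track 3+track 8+track 7: duration 2+10+13+2=27, value 58+53+59+64=234
- track 9+track 6+track 8+track 7: duration 2+11+13+2=28, value 58+31+59+64=212
- track 9+track 3+track 6+track 7: duration 2+10+11+2=25, value 58+53+31+64=206
- track 2+track 9+track 8+track 7: duration 5+2+13+2=22, value 16+58+59+64=197
Best: 234 pts.

234 pts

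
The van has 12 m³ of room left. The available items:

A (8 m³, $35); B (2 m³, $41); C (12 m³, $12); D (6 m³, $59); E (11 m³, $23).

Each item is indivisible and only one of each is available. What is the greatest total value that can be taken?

Check high-value combinations within 12 m³:
- B+D: volume 2+6=8, value 41+59=100
- A+B: volume 8+2=10, value 35+41=76
- D: volume 6, value 59
- B: volume 2, value 41
Best: $100.

$100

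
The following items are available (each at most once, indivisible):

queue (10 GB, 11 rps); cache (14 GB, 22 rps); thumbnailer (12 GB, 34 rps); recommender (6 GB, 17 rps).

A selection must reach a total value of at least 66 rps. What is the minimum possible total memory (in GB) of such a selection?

32

Subsets with value ≥ 66, sorted by total memory:
- cache+thumbnailer+recommender: memory 32, value 73
- queue+cache+thumbnailer: memory 36, value 67
- queue+cache+thumbnailer+recommender: memory 42, value 84
Minimum memory: 32 GB.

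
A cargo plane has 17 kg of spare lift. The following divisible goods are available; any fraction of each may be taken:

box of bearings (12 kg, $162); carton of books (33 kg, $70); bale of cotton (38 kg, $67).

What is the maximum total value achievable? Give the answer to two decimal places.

Take in order of value per unit:
- box of bearings (162/12 per unit): all 12 → value 162, running total 162.00
- carton of books (70/33 per unit): 5 of 33 → value 5×70/33 = 10.6061, running total 172.61
Total 172.61.

172.61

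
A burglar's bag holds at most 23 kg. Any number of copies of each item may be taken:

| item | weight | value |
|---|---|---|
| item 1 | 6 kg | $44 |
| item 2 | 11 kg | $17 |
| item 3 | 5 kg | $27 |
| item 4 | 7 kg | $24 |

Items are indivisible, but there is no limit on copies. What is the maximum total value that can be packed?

$159

Best value-per-unit is item 1 at 44/6; filling with it alone gives 3×44 = 132.
Optimal mix: 3×item 1 + 1×item 3 → weight 23, value 159.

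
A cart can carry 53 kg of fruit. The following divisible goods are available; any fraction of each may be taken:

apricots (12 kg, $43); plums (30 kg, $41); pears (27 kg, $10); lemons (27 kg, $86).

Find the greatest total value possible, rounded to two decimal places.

148.13

Take in order of value per unit:
- apricots (43/12 per unit): all 12 → value 43, running total 43.00
- lemons (86/27 per unit): all 27 → value 86, running total 129.00
- plums (41/30 per unit): 14 of 30 → value 14×41/30 = 19.1333, running total 148.13
Total 148.13.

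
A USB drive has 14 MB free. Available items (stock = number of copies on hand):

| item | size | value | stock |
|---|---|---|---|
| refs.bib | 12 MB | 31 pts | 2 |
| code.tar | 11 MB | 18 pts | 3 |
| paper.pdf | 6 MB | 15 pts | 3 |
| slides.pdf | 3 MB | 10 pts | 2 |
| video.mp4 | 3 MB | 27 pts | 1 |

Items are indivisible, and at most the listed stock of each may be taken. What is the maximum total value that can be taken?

52 pts

Best selections within size 14 and stock limits:
- 1×paper.pdf + 1×slides.pdf + 1×video.mp4: size 12, value 52
- 2×slides.pdf + 1×video.mp4: size 9, value 47
- 1×code.tar + 1×video.mp4: size 14, value 45
- 1×paper.pdf + 1×video.mp4: size 9, value 42
Best: 52 pts.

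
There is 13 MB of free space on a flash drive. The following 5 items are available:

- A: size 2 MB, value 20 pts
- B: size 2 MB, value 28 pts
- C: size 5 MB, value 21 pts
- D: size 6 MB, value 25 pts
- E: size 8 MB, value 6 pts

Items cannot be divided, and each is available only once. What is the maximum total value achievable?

Check high-value combinations within 13 MB:
- B+C+D: size 2+5+6=13, value 28+21+25=74
- A+B+D: size 2+2+6=10, value 20+28+25=73
- A+B+C: size 2+2+5=9, value 20+28+21=69
- A+C+D: size 2+5+6=13, value 20+21+25=66
- A+B+E: size 2+2+8=12, value 20+28+6=54
Best: 74 pts.

74 pts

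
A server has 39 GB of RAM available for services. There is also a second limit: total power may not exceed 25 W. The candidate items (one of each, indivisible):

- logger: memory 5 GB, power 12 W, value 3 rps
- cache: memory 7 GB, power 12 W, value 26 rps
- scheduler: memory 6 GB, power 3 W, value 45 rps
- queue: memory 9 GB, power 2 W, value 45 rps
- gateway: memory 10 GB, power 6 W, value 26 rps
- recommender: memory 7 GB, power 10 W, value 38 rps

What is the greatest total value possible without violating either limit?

154 rps

Feasible sets respecting both limits:
- scheduler+queue+gateway+recommender: memory 32, power 21, value 154
- cache+scheduler+queue+gateway: memory 32, power 23, value 142
- scheduler+queue+recommender: memory 22, power 15, value 128
Best: 154 rps.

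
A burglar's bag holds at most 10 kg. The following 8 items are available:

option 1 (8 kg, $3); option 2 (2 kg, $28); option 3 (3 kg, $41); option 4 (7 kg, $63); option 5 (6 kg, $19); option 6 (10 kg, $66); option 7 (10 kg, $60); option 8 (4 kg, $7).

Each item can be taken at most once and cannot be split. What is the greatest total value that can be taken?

Check high-value combinations within 10 kg:
- option 3+option 4: weight 3+7=10, value 41+63=104
- option 2+option 4: weight 2+7=9, value 28+63=91
- option 2+option 3+option 8: weight 2+3+4=9, value 28+41+7=76
- option 2+option 3: weight 2+3=5, value 28+41=69
Best: $104.

$104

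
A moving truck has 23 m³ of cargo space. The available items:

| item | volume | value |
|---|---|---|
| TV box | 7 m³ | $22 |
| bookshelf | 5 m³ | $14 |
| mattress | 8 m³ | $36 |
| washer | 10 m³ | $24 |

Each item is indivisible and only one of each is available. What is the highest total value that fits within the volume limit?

$74

This is a 0/1 knapsack; check combinations near the capacity.
- bookshelf+mattress+washer: volume 5+8+10=23, value 14+36+24=74
- TV box+bookshelf+mattress: volume 7+5+8=20, value 22+14+36=72
- mattress+washer: volume 8+10=18, value 36+24=60
- TV box+bookshelf+washer: volume 7+5+10=22, value 22+14+24=60
- TV box+mattress: volume 7+8=15, value 22+36=58
Best: $74.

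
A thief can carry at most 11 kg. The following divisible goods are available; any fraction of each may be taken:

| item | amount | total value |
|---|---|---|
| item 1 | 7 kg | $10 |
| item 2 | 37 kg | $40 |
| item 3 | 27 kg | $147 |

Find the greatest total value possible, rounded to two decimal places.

Take in order of value per unit:
- item 3 (147/27 per unit): 11 of 27 → value 11×147/27 = 59.8889, running total 59.89
Total 59.89.

59.89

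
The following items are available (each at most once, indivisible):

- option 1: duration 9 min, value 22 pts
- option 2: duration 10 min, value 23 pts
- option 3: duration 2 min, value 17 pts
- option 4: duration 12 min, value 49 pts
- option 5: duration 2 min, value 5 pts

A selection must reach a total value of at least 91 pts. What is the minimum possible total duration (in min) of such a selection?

25

Subsets with value ≥ 91, sorted by total duration:
- option 1+option 3+option 4+option 5: duration 25, value 93
- option 2+option 3+option 4+option 5: duration 26, value 94
- option 1+option 2+option 4: duration 31, value 94
Minimum duration: 25 min.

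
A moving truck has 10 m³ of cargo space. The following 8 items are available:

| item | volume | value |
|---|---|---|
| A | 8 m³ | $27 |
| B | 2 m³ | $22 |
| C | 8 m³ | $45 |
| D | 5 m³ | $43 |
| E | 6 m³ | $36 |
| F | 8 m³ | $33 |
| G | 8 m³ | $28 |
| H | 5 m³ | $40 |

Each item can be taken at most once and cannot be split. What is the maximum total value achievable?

$83

This is a 0/1 knapsack; check combinations near the capacity.
- D+H: volume 5+5=10, value 43+40=83
- B+C: volume 2+8=10, value 22+45=67
- B+D: volume 2+5=7, value 22+43=65
Best: $83.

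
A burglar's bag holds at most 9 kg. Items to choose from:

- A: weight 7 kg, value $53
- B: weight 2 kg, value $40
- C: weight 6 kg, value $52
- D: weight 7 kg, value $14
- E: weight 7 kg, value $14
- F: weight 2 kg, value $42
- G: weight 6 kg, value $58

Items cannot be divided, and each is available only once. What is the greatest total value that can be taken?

$100

Check high-value combinations within 9 kg:
- F+G: weight 2+6=8, value 42+58=100
- B+G: weight 2+6=8, value 40+58=98
- A+F: weight 7+2=9, value 53+42=95
Best: $100.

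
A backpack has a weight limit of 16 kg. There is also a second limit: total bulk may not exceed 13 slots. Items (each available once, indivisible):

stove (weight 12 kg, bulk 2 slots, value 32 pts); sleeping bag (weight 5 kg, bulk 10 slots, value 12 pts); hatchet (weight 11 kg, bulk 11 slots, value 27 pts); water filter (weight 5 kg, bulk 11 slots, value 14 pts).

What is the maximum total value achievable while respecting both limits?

Feasible sets respecting both limits:
- stove: weight 12, bulk 2, value 32
- hatchet: weight 11, bulk 11, value 27
- water filter: weight 5, bulk 11, value 14
Best: 32 pts.

32 pts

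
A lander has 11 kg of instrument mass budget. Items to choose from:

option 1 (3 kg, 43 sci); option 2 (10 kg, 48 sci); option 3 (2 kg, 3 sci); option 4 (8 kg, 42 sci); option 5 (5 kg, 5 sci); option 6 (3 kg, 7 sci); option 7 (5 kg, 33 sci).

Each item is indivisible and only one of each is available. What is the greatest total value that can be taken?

85 sci

Check high-value combinations within 11 kg:
- option 1+option 4: mass 3+8=11, value 43+42=85
- option 1+option 6+option 7: mass 3+3+5=11, value 43+7+33=83
- option 1+option 3+option 7: mass 3+2+5=10, value 43+3+33=79
Best: 85 sci.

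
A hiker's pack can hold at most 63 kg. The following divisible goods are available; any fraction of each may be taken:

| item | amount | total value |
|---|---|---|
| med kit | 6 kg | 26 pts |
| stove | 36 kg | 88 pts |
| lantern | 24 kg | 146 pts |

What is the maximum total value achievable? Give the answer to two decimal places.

Take in order of value per unit:
- lantern (146/24 per unit): all 24 → value 146, running total 146.00
- med kit (26/6 per unit): all 6 → value 26, running total 172.00
- stove (88/36 per unit): 33 of 36 → value 33×88/36 = 80.6667, running total 252.67
Total 252.67.

252.67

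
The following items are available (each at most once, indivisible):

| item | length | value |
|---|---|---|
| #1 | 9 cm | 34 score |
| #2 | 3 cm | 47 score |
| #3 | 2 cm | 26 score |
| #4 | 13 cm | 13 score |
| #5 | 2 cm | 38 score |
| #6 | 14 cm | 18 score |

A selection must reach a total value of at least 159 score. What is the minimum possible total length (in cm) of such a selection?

Subsets with value ≥ 159, sorted by total length:
- #1+#2+#3+#5+#6: length 30, value 163
- #1+#2+#3+#4+#5+#6: length 43, value 176
Minimum length: 30 cm.

30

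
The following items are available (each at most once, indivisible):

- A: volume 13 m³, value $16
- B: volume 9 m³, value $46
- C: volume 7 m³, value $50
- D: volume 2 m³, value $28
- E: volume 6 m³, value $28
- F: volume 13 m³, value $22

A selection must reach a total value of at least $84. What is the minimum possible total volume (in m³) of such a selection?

Subsets with value ≥ 84, sorted by total volume:
- C+D+E: volume 15, value 106
- B+C: volume 16, value 96
- B+D+E: volume 17, value 102
Minimum volume: 15 m³.

15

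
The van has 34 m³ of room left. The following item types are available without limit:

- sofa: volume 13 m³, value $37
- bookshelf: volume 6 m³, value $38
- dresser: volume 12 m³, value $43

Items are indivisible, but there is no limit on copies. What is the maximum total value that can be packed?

$190

Best value-per-unit is bookshelf at 38/6, and filling with it alone uses volume 5×6=30. No mix of the others beats 5×38 = 190.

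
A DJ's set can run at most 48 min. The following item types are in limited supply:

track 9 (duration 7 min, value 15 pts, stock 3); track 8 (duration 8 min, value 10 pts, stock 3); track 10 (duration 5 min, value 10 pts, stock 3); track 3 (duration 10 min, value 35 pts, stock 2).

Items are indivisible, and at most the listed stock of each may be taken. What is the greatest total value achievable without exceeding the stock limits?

Top feasible selections:
- 3×track 9 + 1×track 10 + 2×track 3: duration 46, value 125
- 2×track 9 + 2×track 10 + 2×track 3: duration 44, value 120
- 2×track 9 + 1×track 8 + 1×track 10 + 2×track 3: duration 47, value 120
Best: 125 pts.

125 pts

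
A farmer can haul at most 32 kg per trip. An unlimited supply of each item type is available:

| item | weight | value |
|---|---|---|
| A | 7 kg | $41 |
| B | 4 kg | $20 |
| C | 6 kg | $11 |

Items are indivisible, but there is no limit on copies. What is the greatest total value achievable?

Best value-per-unit is A at 41/7; filling with it alone gives 4×41 = 164.
Optimal mix: 4×A + 1×B → weight 32, value 184.

$184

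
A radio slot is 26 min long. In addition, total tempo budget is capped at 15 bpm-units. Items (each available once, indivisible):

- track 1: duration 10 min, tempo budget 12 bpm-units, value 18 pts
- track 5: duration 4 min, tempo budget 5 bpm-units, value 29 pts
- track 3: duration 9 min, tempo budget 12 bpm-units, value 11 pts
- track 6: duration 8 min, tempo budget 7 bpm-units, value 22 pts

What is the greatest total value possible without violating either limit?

Feasible sets respecting both limits:
- track 5+track 6: duration 12, tempo budget 12, value 51
- track 5: duration 4, tempo budget 5, value 29
- track 6: duration 8, tempo budget 7, value 22
- track 1: duration 10, tempo budget 12, value 18
Best: 51 pts.

51 pts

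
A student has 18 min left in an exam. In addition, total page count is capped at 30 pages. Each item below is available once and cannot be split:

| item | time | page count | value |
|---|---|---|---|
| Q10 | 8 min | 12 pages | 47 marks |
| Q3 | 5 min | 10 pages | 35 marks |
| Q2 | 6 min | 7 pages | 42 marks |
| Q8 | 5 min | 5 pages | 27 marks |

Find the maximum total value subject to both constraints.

109 marks

Feasible sets respecting both limits:
- Q10+Q3+Q8: time 18, page count 27, value 109
- Q3+Q2+Q8: time 16, page count 22, value 104
- Q10+Q2: time 14, page count 19, value 89
- Q10+Q3: time 13, page count 22, value 82
Best: 109 marks.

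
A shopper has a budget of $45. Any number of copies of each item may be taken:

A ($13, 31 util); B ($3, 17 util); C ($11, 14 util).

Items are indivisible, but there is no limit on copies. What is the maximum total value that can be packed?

Best value-per-unit is B at 17/3, and filling with it alone uses cost 15×3=45. No mix of the others beats 15×17 = 255.

255 util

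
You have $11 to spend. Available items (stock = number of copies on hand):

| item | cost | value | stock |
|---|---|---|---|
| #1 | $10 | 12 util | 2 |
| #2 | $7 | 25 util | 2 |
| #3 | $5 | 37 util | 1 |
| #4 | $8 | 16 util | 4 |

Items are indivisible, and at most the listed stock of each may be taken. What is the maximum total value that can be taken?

Top feasible selections:
- 1×#3: cost 5, value 37
- 1×#2: cost 7, value 25
- 1×#4: cost 8, value 16
Best: 37 util.

37 util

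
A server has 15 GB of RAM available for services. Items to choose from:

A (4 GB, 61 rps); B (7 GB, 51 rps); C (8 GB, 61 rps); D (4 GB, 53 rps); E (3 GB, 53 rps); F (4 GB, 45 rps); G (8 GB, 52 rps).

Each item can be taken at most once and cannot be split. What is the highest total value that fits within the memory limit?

Check high-value combinations within 15 GB:
- A+D+E+F: memory 4+4+3+4=15, value 61+53+53+45=212
- A+C+E: memory 4+8+3=15, value 61+61+53=175
- A+D+E: memory 4+4+3=11, value 61+53+53=167
- C+D+E: memory 8+4+3=15, value 61+53+53=167
Best: 212 rps.

212 rps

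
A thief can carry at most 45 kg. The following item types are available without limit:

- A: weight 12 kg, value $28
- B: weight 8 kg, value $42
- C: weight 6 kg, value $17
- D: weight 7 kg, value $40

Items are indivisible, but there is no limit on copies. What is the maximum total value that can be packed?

$246

Best value-per-unit is D at 40/7; filling with it alone gives 6×40 = 240.
Optimal mix: 3×B + 3×D → weight 45, value 246.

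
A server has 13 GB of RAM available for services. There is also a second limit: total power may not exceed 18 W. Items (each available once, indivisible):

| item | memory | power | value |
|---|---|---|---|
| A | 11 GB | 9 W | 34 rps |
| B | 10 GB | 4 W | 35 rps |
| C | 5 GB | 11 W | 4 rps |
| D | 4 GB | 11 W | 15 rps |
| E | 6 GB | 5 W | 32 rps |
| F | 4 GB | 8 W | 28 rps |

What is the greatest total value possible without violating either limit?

60 rps

Feasible sets respecting both limits:
- E+F: memory 10, power 13, value 60
- D+E: memory 10, power 16, value 47
- C+E: memory 11, power 16, value 36
Best: 60 rps.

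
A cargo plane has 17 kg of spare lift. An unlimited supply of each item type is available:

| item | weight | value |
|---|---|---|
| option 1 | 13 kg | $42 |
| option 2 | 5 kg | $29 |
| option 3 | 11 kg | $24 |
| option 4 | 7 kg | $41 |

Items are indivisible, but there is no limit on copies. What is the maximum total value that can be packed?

$99

Best value-per-unit is option 4 at 41/7; filling with it alone gives 2×41 = 82.
Optimal mix: 2×option 2 + 1×option 4 → weight 17, value 99.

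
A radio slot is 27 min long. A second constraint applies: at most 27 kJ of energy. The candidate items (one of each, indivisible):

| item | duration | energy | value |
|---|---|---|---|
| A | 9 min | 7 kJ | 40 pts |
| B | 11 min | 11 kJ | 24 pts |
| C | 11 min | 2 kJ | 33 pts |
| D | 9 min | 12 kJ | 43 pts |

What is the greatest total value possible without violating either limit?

83 pts

Feasible sets respecting both limits:
- A+D: duration 18, energy 19, value 83
- C+D: duration 20, energy 14, value 76
- A+C: duration 20, energy 9, value 73
Best: 83 pts.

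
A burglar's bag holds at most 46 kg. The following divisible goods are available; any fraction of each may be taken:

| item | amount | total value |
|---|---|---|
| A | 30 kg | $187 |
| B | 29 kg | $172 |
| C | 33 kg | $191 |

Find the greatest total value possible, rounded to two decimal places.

Take in order of value per unit:
- A (187/30 per unit): all 30 → value 187, running total 187.00
- B (172/29 per unit): 16 of 29 → value 16×172/29 = 94.8966, running total 281.90
Total 281.90.

281.90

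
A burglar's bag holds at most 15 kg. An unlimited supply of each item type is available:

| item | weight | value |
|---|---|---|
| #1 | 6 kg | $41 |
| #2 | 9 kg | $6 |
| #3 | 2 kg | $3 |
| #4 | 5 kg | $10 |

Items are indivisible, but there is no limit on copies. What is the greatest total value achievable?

Best value-per-unit is #1 at 41/6; filling with it alone gives 2×41 = 82.
Optimal mix: 2×#1 + 1×#3 → weight 14, value 85.

$85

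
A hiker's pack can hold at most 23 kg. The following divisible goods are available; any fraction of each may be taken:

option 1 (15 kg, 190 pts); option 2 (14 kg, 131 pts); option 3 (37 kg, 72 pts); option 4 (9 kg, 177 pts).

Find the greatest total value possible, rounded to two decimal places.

Take in order of value per unit:
- option 4 (177/9 per unit): all 9 → value 177, running total 177.00
- option 1 (190/15 per unit): 14 of 15 → value 14×190/15 = 177.3333, running total 354.33
Total 354.33.

354.33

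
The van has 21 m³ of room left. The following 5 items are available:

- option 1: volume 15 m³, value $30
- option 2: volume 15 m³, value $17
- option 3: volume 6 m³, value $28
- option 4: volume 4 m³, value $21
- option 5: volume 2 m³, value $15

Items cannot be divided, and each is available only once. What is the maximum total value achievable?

Check high-value combinations within 21 m³:
- option 1+option 4+option 5: volume 15+4+2=21, value 30+21+15=66
- option 3+option 4+option 5: volume 6+4+2=12, value 28+21+15=64
- option 1+option 3: volume 15+6=21, value 30+28=58
- option 2+option 4+option 5: volume 15+4+2=21, value 17+21+15=53
- option 1+option 4: volume 15+4=19, value 30+21=51
Best: $66.

$66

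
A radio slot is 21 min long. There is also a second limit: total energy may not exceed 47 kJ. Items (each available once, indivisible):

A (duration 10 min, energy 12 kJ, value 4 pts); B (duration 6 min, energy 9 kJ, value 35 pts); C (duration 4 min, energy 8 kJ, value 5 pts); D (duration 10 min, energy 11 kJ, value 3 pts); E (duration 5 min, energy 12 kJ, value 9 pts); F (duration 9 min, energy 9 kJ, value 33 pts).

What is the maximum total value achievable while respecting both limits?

77 pts

Feasible sets respecting both limits:
- B+E+F: duration 20, energy 30, value 77
- B+C+F: duration 19, energy 26, value 73
- B+F: duration 15, energy 18, value 68
Best: 77 pts.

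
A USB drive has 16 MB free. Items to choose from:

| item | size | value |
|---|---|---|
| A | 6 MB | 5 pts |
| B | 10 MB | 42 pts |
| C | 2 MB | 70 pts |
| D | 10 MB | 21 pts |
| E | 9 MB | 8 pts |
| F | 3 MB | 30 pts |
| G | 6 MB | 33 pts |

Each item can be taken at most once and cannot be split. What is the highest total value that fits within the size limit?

Check high-value combinations within 16 MB:
- B+C+F: size 10+2+3=15, value 42+70+30=142
- C+F+G: size 2+3+6=11, value 70+30+33=133
- C+D+F: size 2+10+3=15, value 70+21+30=121
- B+C: size 10+2=12, value 42+70=112
- C+E+F: size 2+9+3=14, value 70+8+30=108
Best: 142 pts.

142 pts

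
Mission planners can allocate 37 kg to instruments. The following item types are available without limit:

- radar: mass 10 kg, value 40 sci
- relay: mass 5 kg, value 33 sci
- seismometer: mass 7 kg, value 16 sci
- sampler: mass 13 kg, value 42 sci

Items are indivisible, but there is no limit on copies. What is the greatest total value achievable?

231 sci

Best value-per-unit is relay at 33/5, and filling with it alone uses mass 7×5=35. No mix of the others beats 7×33 = 231.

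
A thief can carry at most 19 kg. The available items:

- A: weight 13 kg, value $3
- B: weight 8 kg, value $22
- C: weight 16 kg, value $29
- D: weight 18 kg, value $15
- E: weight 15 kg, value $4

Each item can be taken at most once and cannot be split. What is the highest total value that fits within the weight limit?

$29

Check high-value combinations within 19 kg:
- C: weight 16, value 29
- B: weight 8, value 22
- D: weight 18, value 15
- E: weight 15, value 4
Best: $29.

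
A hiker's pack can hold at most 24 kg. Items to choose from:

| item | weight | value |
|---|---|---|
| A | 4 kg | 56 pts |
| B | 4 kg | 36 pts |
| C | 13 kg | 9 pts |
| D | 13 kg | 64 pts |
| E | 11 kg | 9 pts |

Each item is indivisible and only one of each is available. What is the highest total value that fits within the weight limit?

156 pts

Check high-value combinations within 24 kg:
- A+B+D: weight 4+4+13=21, value 56+36+64=156
- A+D: weight 4+13=17, value 56+64=120
- A+B+E: weight 4+4+11=19, value 56+36+9=101
- A+B+C: weight 4+4+13=21, value 56+36+9=101
Best: 156 pts.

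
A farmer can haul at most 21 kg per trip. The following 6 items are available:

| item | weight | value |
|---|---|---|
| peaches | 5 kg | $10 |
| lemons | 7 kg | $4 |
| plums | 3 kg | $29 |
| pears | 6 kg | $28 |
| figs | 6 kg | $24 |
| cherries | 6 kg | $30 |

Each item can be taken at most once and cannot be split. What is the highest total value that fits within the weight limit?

$111

Check high-value combinations within 21 kg:
- plums+pears+figs+cherries: weight 3+6+6+6=21, value 29+28+24+30=111
- peaches+plums+pears+cherries: weight 5+3+6+6=20, value 10+29+28+30=97
- peaches+plums+figs+cherries: weight 5+3+6+6=20, value 10+29+24+30=93
- peaches+plums+pears+figs: weight 5+3+6+6=20, value 10+29+28+24=91
- plums+pears+cherries: weight 3+6+6=15, value 29+28+30=87
Best: $111.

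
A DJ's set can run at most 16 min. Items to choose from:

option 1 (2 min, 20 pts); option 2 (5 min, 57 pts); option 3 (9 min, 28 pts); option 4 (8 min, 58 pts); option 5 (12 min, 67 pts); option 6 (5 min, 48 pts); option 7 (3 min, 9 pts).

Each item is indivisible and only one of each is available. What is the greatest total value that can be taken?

135 pts

Check high-value combinations within 16 min:
- option 1+option 2+option 4: duration 2+5+8=15, value 20+57+58=135
- option 1+option 2+option 6+option 7: duration 2+5+5+3=15, value 20+57+48+9=134
- option 1+option 4+option 6: duration 2+8+5=15, value 20+58+48=126
- option 1+option 2+option 6: duration 2+5+5=12, value 20+57+48=125
Best: 135 pts.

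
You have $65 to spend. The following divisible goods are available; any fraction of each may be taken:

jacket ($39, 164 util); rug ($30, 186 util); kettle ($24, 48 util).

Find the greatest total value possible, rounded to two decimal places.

Take in order of value per unit:
- rug (186/30 per unit): all 30 → value 186, running total 186.00
- jacket (164/39 per unit): 35 of 39 → value 35×164/39 = 147.1795, running total 333.18
Total 333.18.

333.18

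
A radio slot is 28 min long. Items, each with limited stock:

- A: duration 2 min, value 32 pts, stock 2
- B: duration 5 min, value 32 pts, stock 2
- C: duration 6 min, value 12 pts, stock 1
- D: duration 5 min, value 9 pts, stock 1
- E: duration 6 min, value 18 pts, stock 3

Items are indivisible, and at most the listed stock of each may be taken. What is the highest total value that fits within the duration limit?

Top feasible selections:
- 2×A + 2×B + 2×E: duration 26, value 164
- 2×A + 2×B + 1×C + 1×E: duration 26, value 158
Best: 164 pts.

164 pts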